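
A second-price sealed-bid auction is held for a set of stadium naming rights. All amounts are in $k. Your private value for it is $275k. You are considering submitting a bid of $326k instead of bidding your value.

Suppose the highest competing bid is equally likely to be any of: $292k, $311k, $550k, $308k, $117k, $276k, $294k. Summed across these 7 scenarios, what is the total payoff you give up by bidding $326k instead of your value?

The deviation costs you only when the competing bid falls strictly between $275k and $326k; elsewhere both bids give the same outcome.
$292k: truthful payoff $0k, deviation payoff −$17k → loss $17k.
$311k: truthful payoff $0k, deviation payoff −$36k → loss $36k.
$550k: outcomes coincide → loss $0k.
$308k: truthful payoff $0k, deviation payoff −$33k → loss $33k.
$117k: outcomes coincide → loss $0k.
$276k: truthful payoff $0k, deviation payoff −$1k → loss $1k.
$294k: truthful payoff $0k, deviation payoff −$19k → loss $19k.
Total loss = $17k + $36k + $33k + $1k + $19k = $106k.

$106k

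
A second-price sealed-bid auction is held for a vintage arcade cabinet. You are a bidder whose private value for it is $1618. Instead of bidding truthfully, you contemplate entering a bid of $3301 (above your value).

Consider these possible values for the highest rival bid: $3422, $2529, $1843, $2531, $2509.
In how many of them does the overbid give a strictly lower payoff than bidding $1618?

4

The deviation hurts exactly when the highest competing bid lies strictly between $1618 and $3301 — overbidding then wins at a price above your value.
$3422: above both → same outcome either way.
$2529: inside the interval → strictly worse (loss $911).
$1843: inside the interval → strictly worse (loss $225).
$2531: inside the interval → strictly worse (loss $913).
$2509: inside the interval → strictly worse (loss $891).
Count: 4.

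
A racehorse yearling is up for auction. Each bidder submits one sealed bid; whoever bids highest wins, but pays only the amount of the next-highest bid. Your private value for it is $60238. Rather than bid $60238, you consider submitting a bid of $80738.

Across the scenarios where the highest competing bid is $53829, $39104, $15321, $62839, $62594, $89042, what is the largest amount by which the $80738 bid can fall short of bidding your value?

$2601

$53829: same outcome either way → loss $0.
$39104: same outcome either way → loss $0.
$15321: same outcome either way → loss $0.
$62839: truthful gives $0, deviation gives −$2601 → loss $2601.
$62594: truthful gives $0, deviation gives −$2356 → loss $2356.
$89042: same outcome either way → loss $0.
Maximum loss: $2601.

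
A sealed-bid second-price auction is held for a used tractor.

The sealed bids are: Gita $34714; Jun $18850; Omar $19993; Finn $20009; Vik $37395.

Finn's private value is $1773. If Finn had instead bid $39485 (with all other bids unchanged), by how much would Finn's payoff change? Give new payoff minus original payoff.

The highest bid among the other bidders is $37395; Finn's bid doesn't change that.
Original bid $20009: Finn is not highest (top rival bid is $37395); payoff $0.
Alternative bid $39485: Finn is highest, pays the top rival bid $37395; payoff $1773 − $37395 = −$35622.
Change in payoff = −$35622 − ($0) = −$35622.

−$35622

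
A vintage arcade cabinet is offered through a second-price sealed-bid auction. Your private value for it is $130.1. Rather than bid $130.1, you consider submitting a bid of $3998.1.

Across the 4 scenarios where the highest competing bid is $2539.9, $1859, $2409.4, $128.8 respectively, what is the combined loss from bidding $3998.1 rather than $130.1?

The deviation costs you only when the competing bid falls strictly between $130.1 and $3998.1; elsewhere both bids give the same outcome.
$2539.9: truthful payoff $0, deviation payoff −$2409.8 → loss $2409.8.
$1859: truthful payoff $0, deviation payoff −$1728.9 → loss $1728.9.
$2409.4: truthful payoff $0, deviation payoff −$2279.3 → loss $2279.3.
$128.8: outcomes coincide → loss $0.
Total loss = $2409.8 + $1728.9 + $2279.3 = $6418.

$6418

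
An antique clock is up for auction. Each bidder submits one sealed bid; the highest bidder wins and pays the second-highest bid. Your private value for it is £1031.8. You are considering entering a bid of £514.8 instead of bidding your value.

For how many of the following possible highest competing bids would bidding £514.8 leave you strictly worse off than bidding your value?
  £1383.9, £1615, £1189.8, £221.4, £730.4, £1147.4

The deviation hurts exactly when the highest competing bid lies strictly between £514.8 and £1031.8 — underbidding then forfeits a profitable win.
£1383.9: above both → same outcome either way.
£1615: above both → same outcome either way.
£1189.8: above both → same outcome either way.
£221.4: below both → same outcome either way.
£730.4: inside the interval → strictly worse (loss £301.4).
£1147.4: above both → same outcome either way.
Count: 1.

1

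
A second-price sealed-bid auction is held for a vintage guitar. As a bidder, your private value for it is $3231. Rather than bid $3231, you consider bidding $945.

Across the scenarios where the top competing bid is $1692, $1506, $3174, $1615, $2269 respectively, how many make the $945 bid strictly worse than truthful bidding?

5

The deviation hurts exactly when the highest competing bid lies strictly between $945 and $3231 — underbidding then forfeits a profitable win.
$1692: inside the interval → strictly worse (loss $1539).
$1506: inside the interval → strictly worse (loss $1725).
$3174: inside the interval → strictly worse (loss $57).
$1615: inside the interval → strictly worse (loss $1616).
$2269: inside the interval → strictly worse (loss $962).
Count: 5.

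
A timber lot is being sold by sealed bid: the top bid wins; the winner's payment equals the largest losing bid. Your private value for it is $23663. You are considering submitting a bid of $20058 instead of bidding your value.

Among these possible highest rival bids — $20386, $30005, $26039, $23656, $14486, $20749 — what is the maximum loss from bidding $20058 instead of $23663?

$20386: truthful gives $3277, deviation gives $0 → loss $3277.
$30005: same outcome either way → loss $0.
$26039: same outcome either way → loss $0.
$23656: truthful gives $7, deviation gives $0 → loss $7.
$14486: same outcome either way → loss $0.
$20749: truthful gives $2914, deviation gives $0 → loss $2914.
Maximum loss: $3277.

$3277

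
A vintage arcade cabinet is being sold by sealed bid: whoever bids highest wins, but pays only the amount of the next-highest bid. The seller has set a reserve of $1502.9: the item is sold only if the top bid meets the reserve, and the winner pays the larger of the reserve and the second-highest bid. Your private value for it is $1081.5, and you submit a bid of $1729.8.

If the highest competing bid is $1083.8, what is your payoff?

Your bid $1729.8 is the highest and exceeds the reserve.
Price = max(second-highest bid, reserve) = max($1083.8, $1502.9) = $1502.9.
Payoff = $1081.5 − $1502.9 = −$421.4.

−$421.4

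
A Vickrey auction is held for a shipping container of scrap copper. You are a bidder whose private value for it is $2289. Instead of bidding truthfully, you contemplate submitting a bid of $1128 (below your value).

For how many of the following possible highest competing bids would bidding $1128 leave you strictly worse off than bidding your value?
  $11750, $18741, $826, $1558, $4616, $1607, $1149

3

The deviation hurts exactly when the highest competing bid lies strictly between $1128 and $2289 — underbidding then forfeits a profitable win.
$11750: above both → same outcome either way.
$18741: above both → same outcome either way.
$826: below both → same outcome either way.
$1558: inside the interval → strictly worse (loss $731).
$4616: above both → same outcome either way.
$1607: inside the interval → strictly worse (loss $682).
$1149: inside the interval → strictly worse (loss $1140).
Count: 3.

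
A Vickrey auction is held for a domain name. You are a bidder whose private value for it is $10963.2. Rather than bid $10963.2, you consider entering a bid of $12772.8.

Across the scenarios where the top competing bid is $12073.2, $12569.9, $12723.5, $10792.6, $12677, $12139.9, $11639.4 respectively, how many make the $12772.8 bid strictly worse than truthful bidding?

6

The deviation hurts exactly when the highest competing bid lies strictly between $10963.2 and $12772.8 — overbidding then wins at a price above your value.
$12073.2: inside the interval → strictly worse (loss $1110).
$12569.9: inside the interval → strictly worse (loss $1606.7).
$12723.5: inside the interval → strictly worse (loss $1760.3).
$10792.6: below both → same outcome either way.
$12677: inside the interval → strictly worse (loss $1713.8).
$12139.9: inside the interval → strictly worse (loss $1176.7).
$11639.4: inside the interval → strictly worse (loss $676.2).
Count: 6.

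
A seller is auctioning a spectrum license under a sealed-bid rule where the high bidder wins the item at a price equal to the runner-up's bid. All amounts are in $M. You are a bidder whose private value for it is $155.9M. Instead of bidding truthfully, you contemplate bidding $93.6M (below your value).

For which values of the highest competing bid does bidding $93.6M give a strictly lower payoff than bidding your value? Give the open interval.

($93.6M, $155.9M)

If the competing bid is below $93.6M, both bids win at the same price — no difference.
If it is above $155.9M, both bids lose — no difference.
If it lies strictly between $93.6M and $155.9M, bidding your value wins at a price below your value (positive payoff) while bidding $93.6M loses (payoff 0).
So the deviation strictly hurts on the open interval ($93.6M, $155.9M).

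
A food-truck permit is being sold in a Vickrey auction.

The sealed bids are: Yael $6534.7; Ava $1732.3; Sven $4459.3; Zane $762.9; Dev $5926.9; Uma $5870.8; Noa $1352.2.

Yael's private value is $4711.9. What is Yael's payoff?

Highest bid: Yael at $6534.7, so Yael wins.
Second-highest bid: Dev at $5926.9 — that is the price the winner pays.
Yael's payoff = value − price = $4711.9 − $5926.9 = −$1215.

−$1215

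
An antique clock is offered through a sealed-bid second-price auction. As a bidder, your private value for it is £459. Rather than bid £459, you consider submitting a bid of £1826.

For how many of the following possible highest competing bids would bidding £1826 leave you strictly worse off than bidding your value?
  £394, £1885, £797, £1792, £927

3

The deviation hurts exactly when the highest competing bid lies strictly between £459 and £1826 — overbidding then wins at a price above your value.
£394: below both → same outcome either way.
£1885: above both → same outcome either way.
£797: inside the interval → strictly worse (loss £338).
£1792: inside the interval → strictly worse (loss £1333).
£927: inside the interval → strictly worse (loss £468).
Count: 3.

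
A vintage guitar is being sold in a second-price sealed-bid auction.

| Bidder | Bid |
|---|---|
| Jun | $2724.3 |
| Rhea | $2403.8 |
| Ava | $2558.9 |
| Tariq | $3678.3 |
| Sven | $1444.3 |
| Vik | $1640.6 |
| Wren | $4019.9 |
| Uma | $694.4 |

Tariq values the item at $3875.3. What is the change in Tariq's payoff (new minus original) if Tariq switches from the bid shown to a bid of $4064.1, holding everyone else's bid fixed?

The highest bid among the other bidders is $4019.9; Tariq's bid doesn't change that.
Original bid $3678.3: Tariq is not highest (top rival bid is $4019.9); payoff $0.
Alternative bid $4064.1: Tariq is highest, pays the top rival bid $4019.9; payoff $3875.3 − $4019.9 = −$144.6.
Change in payoff = −$144.6 − ($0) = −$144.6.

−$144.6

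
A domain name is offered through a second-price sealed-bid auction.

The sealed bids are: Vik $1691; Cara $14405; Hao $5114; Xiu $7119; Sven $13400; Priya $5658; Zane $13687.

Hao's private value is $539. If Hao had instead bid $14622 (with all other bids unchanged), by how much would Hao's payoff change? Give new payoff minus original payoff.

The highest bid among the other bidders is $14405; Hao's bid doesn't change that.
Original bid $5114: Hao is not highest (top rival bid is $14405); payoff $0.
Alternative bid $14622: Hao is highest, pays the top rival bid $14405; payoff $539 − $14405 = −$13866.
Change in payoff = −$13866 − ($0) = −$13866.

−$13866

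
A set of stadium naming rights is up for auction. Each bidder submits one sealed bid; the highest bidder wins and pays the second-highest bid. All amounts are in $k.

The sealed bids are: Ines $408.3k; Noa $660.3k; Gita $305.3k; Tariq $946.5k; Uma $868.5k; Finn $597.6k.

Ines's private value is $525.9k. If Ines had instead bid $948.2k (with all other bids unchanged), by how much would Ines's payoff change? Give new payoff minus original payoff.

−$420.6k

The highest bid among the other bidders is $946.5k; Ines's bid doesn't change that.
Original bid $408.3k: Ines is not highest (top rival bid is $946.5k); payoff $0k.
Alternative bid $948.2k: Ines is highest, pays the top rival bid $946.5k; payoff $525.9k − $946.5k = −$420.6k.
Change in payoff = −$420.6k − ($0k) = −$420.6k.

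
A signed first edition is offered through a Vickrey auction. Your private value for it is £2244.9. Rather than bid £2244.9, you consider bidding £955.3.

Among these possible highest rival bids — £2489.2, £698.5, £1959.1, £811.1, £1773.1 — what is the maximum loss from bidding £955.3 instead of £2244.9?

£471.8

£2489.2: same outcome either way → loss £0.
£698.5: same outcome either way → loss £0.
£1959.1: truthful gives £285.8, deviation gives £0 → loss £285.8.
£811.1: same outcome either way → loss £0.
£1773.1: truthful gives £471.8, deviation gives £0 → loss £471.8.
Maximum loss: £471.8.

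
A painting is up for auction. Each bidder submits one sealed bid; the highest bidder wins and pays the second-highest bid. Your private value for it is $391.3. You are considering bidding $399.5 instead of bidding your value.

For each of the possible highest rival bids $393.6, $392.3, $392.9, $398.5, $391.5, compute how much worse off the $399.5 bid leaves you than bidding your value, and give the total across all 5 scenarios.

The deviation costs you only when the competing bid falls strictly between $391.3 and $399.5; elsewhere both bids give the same outcome.
$393.6: truthful payoff $0, deviation payoff −$2.3 → loss $2.3.
$392.3: truthful payoff $0, deviation payoff −$1 → loss $1.
$392.9: truthful payoff $0, deviation payoff −$1.6 → loss $1.6.
$398.5: truthful payoff $0, deviation payoff −$7.2 → loss $7.2.
$391.5: truthful payoff $0, deviation payoff −$0.2 → loss $0.2.
Total loss = $2.3 + $1 + $1.6 + $7.2 + $0.2 = $12.3.

$12.3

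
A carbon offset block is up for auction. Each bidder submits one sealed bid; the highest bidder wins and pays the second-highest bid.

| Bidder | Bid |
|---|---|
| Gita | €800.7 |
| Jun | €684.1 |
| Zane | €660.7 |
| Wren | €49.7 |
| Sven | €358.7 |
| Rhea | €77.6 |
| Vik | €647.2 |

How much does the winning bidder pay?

Highest bid: Gita at €800.7, so Gita wins.
Second-highest bid: Jun at €684.1 — that is the price the winner pays.

€684.1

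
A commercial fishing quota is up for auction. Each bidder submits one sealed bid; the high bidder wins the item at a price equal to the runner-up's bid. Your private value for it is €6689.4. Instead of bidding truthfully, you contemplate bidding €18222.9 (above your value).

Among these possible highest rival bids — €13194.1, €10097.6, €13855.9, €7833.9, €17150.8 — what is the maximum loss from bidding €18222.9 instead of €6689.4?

€13194.1: truthful gives €0, deviation gives −€6504.7 → loss €6504.7.
€10097.6: truthful gives €0, deviation gives −€3408.2 → loss €3408.2.
€13855.9: truthful gives €0, deviation gives −€7166.5 → loss €7166.5.
€7833.9: truthful gives €0, deviation gives −€1144.5 → loss €1144.5.
€17150.8: truthful gives €0, deviation gives −€10461.4 → loss €10461.4.
Maximum loss: €10461.4.

€10461.4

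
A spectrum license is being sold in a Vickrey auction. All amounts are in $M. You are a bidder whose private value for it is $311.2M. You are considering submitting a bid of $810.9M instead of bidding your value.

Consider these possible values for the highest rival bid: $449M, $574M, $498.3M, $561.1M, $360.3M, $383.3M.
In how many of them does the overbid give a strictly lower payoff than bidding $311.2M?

The deviation hurts exactly when the highest competing bid lies strictly between $311.2M and $810.9M — overbidding then wins at a price above your value.
$449M: inside the interval → strictly worse (loss $137.8M).
$574M: inside the interval → strictly worse (loss $262.8M).
$498.3M: inside the interval → strictly worse (loss $187.1M).
$561.1M: inside the interval → strictly worse (loss $249.9M).
$360.3M: inside the interval → strictly worse (loss $49.1M).
$383.3M: inside the interval → strictly worse (loss $72.1M).
Count: 6.

6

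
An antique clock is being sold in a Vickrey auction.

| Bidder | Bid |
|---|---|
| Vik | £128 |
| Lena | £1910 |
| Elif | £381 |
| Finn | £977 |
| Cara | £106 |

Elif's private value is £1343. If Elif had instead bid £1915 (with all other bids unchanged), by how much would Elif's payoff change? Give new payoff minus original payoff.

−£567

The highest bid among the other bidders is £1910; Elif's bid doesn't change that.
Original bid £381: Elif is not highest (top rival bid is £1910); payoff £0.
Alternative bid £1915: Elif is highest, pays the top rival bid £1910; payoff £1343 − £1910 = −£567.
Change in payoff = −£567 − (£0) = −£567.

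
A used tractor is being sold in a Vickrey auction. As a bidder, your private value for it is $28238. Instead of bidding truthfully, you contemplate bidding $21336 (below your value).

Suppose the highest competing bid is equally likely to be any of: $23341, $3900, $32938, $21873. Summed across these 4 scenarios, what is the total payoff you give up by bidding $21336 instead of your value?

The deviation costs you only when the competing bid falls strictly between $21336 and $28238; elsewhere both bids give the same outcome.
$23341: truthful payoff $4897, deviation payoff $0 → loss $4897.
$3900: outcomes coincide → loss $0.
$32938: outcomes coincide → loss $0.
$21873: truthful payoff $6365, deviation payoff $0 → loss $6365.
Total loss = $4897 + $6365 = $11262.
Because the price is fixed by the runner-up's bid, deviating from your value can only change a good outcome into a bad one — never the reverse.

$11262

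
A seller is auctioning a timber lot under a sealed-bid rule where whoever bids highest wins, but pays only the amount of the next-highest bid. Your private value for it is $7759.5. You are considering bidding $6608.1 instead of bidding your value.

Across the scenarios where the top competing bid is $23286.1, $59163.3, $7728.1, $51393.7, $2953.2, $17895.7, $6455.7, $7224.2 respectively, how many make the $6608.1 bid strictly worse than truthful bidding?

The deviation hurts exactly when the highest competing bid lies strictly between $6608.1 and $7759.5 — underbidding then forfeits a profitable win.
$23286.1: above both → same outcome either way.
$59163.3: above both → same outcome either way.
$7728.1: inside the interval → strictly worse (loss $31.4).
$51393.7: above both → same outcome either way.
$2953.2: below both → same outcome either way.
$17895.7: above both → same outcome either way.
$6455.7: below both → same outcome either way.
$7224.2: inside the interval → strictly worse (loss $535.3).
Count: 2.

2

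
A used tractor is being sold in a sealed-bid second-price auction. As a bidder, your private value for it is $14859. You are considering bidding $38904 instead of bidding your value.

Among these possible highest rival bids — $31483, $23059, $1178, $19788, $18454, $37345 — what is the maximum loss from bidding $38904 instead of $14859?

$22486

$31483: truthful gives $0, deviation gives −$16624 → loss $16624.
$23059: truthful gives $0, deviation gives −$8200 → loss $8200.
$1178: same outcome either way → loss $0.
$19788: truthful gives $0, deviation gives −$4929 → loss $4929.
$18454: truthful gives $0, deviation gives −$3595 → loss $3595.
$37345: truthful gives $0, deviation gives −$22486 → loss $22486.
Maximum loss: $22486.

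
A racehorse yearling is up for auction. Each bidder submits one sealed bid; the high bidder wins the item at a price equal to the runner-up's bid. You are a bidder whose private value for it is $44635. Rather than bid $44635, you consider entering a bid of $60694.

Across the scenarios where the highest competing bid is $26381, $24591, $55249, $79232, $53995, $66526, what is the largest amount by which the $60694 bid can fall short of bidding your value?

$10614

$26381: same outcome either way → loss $0.
$24591: same outcome either way → loss $0.
$55249: truthful gives $0, deviation gives −$10614 → loss $10614.
$79232: same outcome either way → loss $0.
$53995: truthful gives $0, deviation gives −$9360 → loss $9360.
$66526: same outcome either way → loss $0.
Maximum loss: $10614.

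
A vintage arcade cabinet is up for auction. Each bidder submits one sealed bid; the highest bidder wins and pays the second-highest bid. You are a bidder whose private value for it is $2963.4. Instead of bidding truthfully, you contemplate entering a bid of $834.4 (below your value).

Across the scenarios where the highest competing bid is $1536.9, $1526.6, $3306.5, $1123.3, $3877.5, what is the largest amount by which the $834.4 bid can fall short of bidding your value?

$1840.1

$1536.9: truthful gives $1426.5, deviation gives $0 → loss $1426.5.
$1526.6: truthful gives $1436.8, deviation gives $0 → loss $1436.8.
$3306.5: same outcome either way → loss $0.
$1123.3: truthful gives $1840.1, deviation gives $0 → loss $1840.1.
$3877.5: same outcome either way → loss $0.
Maximum loss: $1840.1.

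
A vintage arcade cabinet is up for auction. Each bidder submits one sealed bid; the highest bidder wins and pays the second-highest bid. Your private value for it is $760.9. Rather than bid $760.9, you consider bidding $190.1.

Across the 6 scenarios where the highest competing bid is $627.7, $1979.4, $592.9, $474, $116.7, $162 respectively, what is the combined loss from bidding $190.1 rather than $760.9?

$588.1

The deviation costs you only when the competing bid falls strictly between $190.1 and $760.9; elsewhere both bids give the same outcome.
$627.7: truthful payoff $133.2, deviation payoff $0 → loss $133.2.
$1979.4: outcomes coincide → loss $0.
$592.9: truthful payoff $168, deviation payoff $0 → loss $168.
$474: truthful payoff $286.9, deviation payoff $0 → loss $286.9.
$116.7: outcomes coincide → loss $0.
$162: outcomes coincide → loss $0.
Total loss = $133.2 + $168 + $286.9 = $588.1.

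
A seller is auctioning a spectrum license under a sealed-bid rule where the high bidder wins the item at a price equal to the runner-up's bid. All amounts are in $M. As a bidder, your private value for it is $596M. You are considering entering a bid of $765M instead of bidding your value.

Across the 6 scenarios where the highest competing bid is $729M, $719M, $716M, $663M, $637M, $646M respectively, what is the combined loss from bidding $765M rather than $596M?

$534M

The deviation costs you only when the competing bid falls strictly between $596M and $765M; elsewhere both bids give the same outcome.
$729M: truthful payoff $0M, deviation payoff −$133M → loss $133M.
$719M: truthful payoff $0M, deviation payoff −$123M → loss $123M.
$716M: truthful payoff $0M, deviation payoff −$120M → loss $120M.
$663M: truthful payoff $0M, deviation payoff −$67M → loss $67M.
$637M: truthful payoff $0M, deviation payoff −$41M → loss $41M.
$646M: truthful payoff $0M, deviation payoff −$50M → loss $50M.
Total loss = $133M + $123M + $120M + $67M + $41M + $50M = $534M.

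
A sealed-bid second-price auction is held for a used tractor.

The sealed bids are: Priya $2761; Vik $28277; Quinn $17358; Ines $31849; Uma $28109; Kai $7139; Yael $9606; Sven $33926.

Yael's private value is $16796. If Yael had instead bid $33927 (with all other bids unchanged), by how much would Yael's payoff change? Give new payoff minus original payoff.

The highest bid among the other bidders is $33926; Yael's bid doesn't change that.
Original bid $9606: Yael is not highest (top rival bid is $33926); payoff $0.
Alternative bid $33927: Yael is highest, pays the top rival bid $33926; payoff $16796 − $33926 = −$17130.
Change in payoff = −$17130 − ($0) = −$17130.

−$17130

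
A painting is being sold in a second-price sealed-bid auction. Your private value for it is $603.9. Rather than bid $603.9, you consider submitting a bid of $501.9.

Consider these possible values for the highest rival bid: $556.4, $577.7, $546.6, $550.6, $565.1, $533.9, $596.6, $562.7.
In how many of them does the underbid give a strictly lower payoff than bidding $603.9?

8

The deviation hurts exactly when the highest competing bid lies strictly between $501.9 and $603.9 — underbidding then forfeits a profitable win.
$556.4: inside the interval → strictly worse (loss $47.5).
$577.7: inside the interval → strictly worse (loss $26.2).
$546.6: inside the interval → strictly worse (loss $57.3).
$550.6: inside the interval → strictly worse (loss $53.3).
$565.1: inside the interval → strictly worse (loss $38.8).
$533.9: inside the interval → strictly worse (loss $70).
$596.6: inside the interval → strictly worse (loss $7.3).
$562.7: inside the interval → strictly worse (loss $41.2).
Count: 8.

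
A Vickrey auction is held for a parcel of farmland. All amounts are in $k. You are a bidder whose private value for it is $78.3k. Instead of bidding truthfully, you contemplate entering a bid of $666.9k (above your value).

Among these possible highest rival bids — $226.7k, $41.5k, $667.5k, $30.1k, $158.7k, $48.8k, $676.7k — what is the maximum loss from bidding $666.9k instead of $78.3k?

$148.4k

$226.7k: truthful gives $0k, deviation gives −$148.4k → loss $148.4k.
$41.5k: same outcome either way → loss $0k.
$667.5k: same outcome either way → loss $0k.
$30.1k: same outcome either way → loss $0k.
$158.7k: truthful gives $0k, deviation gives −$80.4k → loss $80.4k.
$48.8k: same outcome either way → loss $0k.
$676.7k: same outcome either way → loss $0k.
Maximum loss: $148.4k.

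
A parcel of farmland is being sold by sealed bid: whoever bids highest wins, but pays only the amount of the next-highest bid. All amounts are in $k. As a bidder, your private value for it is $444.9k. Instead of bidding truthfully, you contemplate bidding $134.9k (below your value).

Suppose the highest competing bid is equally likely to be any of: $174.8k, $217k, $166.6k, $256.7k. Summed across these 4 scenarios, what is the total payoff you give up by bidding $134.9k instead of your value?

The deviation costs you only when the competing bid falls strictly between $134.9k and $444.9k; elsewhere both bids give the same outcome.
$174.8k: truthful payoff $270.1k, deviation payoff $0k → loss $270.1k.
$217k: truthful payoff $227.9k, deviation payoff $0k → loss $227.9k.
$166.6k: truthful payoff $278.3k, deviation payoff $0k → loss $278.3k.
$256.7k: truthful payoff $188.2k, deviation payoff $0k → loss $188.2k.
Total loss = $270.1k + $227.9k + $278.3k + $188.2k = $964.5k.
In a second-price auction your bid sets only whether you win, not what you pay, so bidding your true value is weakly dominant.

$964.5k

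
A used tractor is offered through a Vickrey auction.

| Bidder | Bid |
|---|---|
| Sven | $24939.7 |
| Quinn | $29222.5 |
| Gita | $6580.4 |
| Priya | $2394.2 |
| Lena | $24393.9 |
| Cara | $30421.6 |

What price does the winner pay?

$29222.5

Highest bid: Cara at $30421.6, so Cara wins.
Second-highest bid: Quinn at $29222.5 — that is the price the winner pays.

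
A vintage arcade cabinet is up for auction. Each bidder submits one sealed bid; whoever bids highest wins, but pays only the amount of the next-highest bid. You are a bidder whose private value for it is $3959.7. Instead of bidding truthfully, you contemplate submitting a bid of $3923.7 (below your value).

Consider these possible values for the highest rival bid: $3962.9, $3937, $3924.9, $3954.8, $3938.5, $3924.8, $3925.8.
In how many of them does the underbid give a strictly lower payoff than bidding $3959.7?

6

The deviation hurts exactly when the highest competing bid lies strictly between $3923.7 and $3959.7 — underbidding then forfeits a profitable win.
$3962.9: above both → same outcome either way.
$3937: inside the interval → strictly worse (loss $22.7).
$3924.9: inside the interval → strictly worse (loss $34.8).
$3954.8: inside the interval → strictly worse (loss $4.9).
$3938.5: inside the interval → strictly worse (loss $21.2).
$3924.8: inside the interval → strictly worse (loss $34.9).
$3925.8: inside the interval → strictly worse (loss $33.9).
Count: 6.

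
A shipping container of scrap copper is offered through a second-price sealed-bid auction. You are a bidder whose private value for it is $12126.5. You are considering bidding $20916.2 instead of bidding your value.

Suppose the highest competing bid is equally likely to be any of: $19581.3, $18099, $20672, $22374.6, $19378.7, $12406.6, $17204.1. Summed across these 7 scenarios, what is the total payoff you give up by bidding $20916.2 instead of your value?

The deviation costs you only when the competing bid falls strictly between $12126.5 and $20916.2; elsewhere both bids give the same outcome.
$19581.3: truthful payoff $0, deviation payoff −$7454.8 → loss $7454.8.
$18099: truthful payoff $0, deviation payoff −$5972.5 → loss $5972.5.
$20672: truthful payoff $0, deviation payoff −$8545.5 → loss $8545.5.
$22374.6: outcomes coincide → loss $0.
$19378.7: truthful payoff $0, deviation payoff −$7252.2 → loss $7252.2.
$12406.6: truthful payoff $0, deviation payoff −$280.1 → loss $280.1.
$17204.1: truthful payoff $0, deviation payoff −$5077.6 → loss $5077.6.
Total loss = $7454.8 + $5972.5 + $8545.5 + $7252.2 + $280.1 + $5077.6 = $34582.7.

$34582.7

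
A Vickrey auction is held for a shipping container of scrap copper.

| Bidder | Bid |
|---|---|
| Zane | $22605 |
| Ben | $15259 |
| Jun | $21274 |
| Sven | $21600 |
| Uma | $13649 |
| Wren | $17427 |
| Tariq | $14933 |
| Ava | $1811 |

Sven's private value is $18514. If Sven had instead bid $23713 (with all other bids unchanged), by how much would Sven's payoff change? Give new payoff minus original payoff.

The highest bid among the other bidders is $22605; Sven's bid doesn't change that.
Original bid $21600: Sven is not highest (top rival bid is $22605); payoff $0.
Alternative bid $23713: Sven is highest, pays the top rival bid $22605; payoff $18514 − $22605 = −$4091.
Change in payoff = −$4091 − ($0) = −$4091.

−$4091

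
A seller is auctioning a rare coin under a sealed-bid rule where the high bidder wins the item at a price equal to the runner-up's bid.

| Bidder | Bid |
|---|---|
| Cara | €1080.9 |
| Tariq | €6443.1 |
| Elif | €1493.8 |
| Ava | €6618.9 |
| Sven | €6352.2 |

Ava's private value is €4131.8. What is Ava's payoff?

−€2311.3

Highest bid: Ava at €6618.9, so Ava wins.
Second-highest bid: Tariq at €6443.1 — that is the price the winner pays.
Ava's payoff = value − price = €4131.8 − €6443.1 = −€2311.3.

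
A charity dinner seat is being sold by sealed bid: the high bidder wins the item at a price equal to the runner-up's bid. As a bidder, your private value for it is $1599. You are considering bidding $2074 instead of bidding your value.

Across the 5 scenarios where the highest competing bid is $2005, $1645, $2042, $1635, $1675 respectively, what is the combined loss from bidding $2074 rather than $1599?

$1007

The deviation costs you only when the competing bid falls strictly between $1599 and $2074; elsewhere both bids give the same outcome.
$2005: truthful payoff $0, deviation payoff −$406 → loss $406.
$1645: truthful payoff $0, deviation payoff −$46 → loss $46.
$2042: truthful payoff $0, deviation payoff −$443 → loss $443.
$1635: truthful payoff $0, deviation payoff −$36 → loss $36.
$1675: truthful payoff $0, deviation payoff −$76 → loss $76.
Total loss = $406 + $46 + $443 + $36 + $76 = $1007.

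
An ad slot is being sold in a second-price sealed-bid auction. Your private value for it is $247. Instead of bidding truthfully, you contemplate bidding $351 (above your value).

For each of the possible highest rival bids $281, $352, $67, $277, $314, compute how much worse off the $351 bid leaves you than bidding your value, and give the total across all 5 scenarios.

The deviation costs you only when the competing bid falls strictly between $247 and $351; elsewhere both bids give the same outcome.
$281: truthful payoff $0, deviation payoff −$34 → loss $34.
$352: outcomes coincide → loss $0.
$67: outcomes coincide → loss $0.
$277: truthful payoff $0, deviation payoff −$30 → loss $30.
$314: truthful payoff $0, deviation payoff −$67 → loss $67.
Total loss = $34 + $30 + $67 = $131.

$131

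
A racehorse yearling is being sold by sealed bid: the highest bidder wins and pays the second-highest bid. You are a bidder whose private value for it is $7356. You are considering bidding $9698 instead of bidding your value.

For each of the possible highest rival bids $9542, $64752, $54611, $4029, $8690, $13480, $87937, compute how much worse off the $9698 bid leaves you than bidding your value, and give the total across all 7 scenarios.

The deviation costs you only when the competing bid falls strictly between $7356 and $9698; elsewhere both bids give the same outcome.
$9542: truthful payoff $0, deviation payoff −$2186 → loss $2186.
$64752: outcomes coincide → loss $0.
$54611: outcomes coincide → loss $0.
$4029: outcomes coincide → loss $0.
$8690: truthful payoff $0, deviation payoff −$1334 → loss $1334.
$13480: outcomes coincide → loss $0.
$87937: outcomes coincide → loss $0.
Total loss = $2186 + $1334 = $3520.

$3520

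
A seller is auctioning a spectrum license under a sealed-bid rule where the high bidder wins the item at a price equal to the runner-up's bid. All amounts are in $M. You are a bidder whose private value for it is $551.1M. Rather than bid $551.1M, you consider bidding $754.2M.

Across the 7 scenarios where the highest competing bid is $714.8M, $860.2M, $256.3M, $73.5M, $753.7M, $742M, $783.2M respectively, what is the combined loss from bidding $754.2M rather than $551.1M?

The deviation costs you only when the competing bid falls strictly between $551.1M and $754.2M; elsewhere both bids give the same outcome.
$714.8M: truthful payoff $0M, deviation payoff −$163.7M → loss $163.7M.
$860.2M: outcomes coincide → loss $0M.
$256.3M: outcomes coincide → loss $0M.
$73.5M: outcomes coincide → loss $0M.
$753.7M: truthful payoff $0M, deviation payoff −$202.6M → loss $202.6M.
$742M: truthful payoff $0M, deviation payoff −$190.9M → loss $190.9M.
$783.2M: outcomes coincide → loss $0M.
Total loss = $163.7M + $202.6M + $190.9M = $557.2M.

$557.2M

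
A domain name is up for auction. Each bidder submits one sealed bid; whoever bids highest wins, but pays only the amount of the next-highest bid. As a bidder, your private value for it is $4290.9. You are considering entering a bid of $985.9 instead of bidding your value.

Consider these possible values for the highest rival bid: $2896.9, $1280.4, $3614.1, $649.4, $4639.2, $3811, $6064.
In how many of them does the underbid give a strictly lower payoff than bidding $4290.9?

The deviation hurts exactly when the highest competing bid lies strictly between $985.9 and $4290.9 — underbidding then forfeits a profitable win.
$2896.9: inside the interval → strictly worse (loss $1394).
$1280.4: inside the interval → strictly worse (loss $3010.5).
$3614.1: inside the interval → strictly worse (loss $676.8).
$649.4: below both → same outcome either way.
$4639.2: above both → same outcome either way.
$3811: inside the interval → strictly worse (loss $479.9).
$6064: above both → same outcome either way.
Count: 4.

4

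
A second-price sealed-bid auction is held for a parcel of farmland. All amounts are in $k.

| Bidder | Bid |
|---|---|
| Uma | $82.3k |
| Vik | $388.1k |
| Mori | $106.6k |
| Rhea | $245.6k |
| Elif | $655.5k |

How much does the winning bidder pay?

Highest bid: Elif at $655.5k, so Elif wins.
Second-highest bid: Vik at $388.1k — that is the price the winner pays.

$388.1k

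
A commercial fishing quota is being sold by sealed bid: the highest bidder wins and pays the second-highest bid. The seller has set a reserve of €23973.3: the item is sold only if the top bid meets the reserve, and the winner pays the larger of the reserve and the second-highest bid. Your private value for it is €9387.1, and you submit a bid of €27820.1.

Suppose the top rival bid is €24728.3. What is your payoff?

Your bid €27820.1 is the highest and exceeds the reserve.
Price = max(second-highest bid, reserve) = max(€24728.3, €23973.3) = €24728.3.
Payoff = €9387.1 − €24728.3 = −€15341.2.

−€15341.2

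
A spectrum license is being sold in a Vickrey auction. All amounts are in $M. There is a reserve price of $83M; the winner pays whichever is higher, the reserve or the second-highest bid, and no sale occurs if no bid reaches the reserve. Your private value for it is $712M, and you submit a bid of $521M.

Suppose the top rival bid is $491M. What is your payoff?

Your bid $521M is the highest and exceeds the reserve.
Price = max(second-highest bid, reserve) = max($491M, $83M) = $491M.
Payoff = $712M − $491M = $221M.

$221M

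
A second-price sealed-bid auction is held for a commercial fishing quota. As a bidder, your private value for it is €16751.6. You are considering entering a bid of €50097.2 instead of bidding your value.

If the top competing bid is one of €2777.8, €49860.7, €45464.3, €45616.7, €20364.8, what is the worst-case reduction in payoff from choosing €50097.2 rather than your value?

€2777.8: same outcome either way → loss €0.
€49860.7: truthful gives €0, deviation gives −€33109.1 → loss €33109.1.
€45464.3: truthful gives €0, deviation gives −€28712.7 → loss €28712.7.
€45616.7: truthful gives €0, deviation gives −€28865.1 → loss €28865.1.
€20364.8: truthful gives €0, deviation gives −€3613.2 → loss €3613.2.
Maximum loss: €33109.1.

€33109.1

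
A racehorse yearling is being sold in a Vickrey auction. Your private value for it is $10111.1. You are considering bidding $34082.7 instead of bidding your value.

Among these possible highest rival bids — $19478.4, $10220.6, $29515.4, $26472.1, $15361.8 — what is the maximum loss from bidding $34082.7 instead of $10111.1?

$19478.4: truthful gives $0, deviation gives −$9367.3 → loss $9367.3.
$10220.6: truthful gives $0, deviation gives −$109.5 → loss $109.5.
$29515.4: truthful gives $0, deviation gives −$19404.3 → loss $19404.3.
$26472.1: truthful gives $0, deviation gives −$16361 → loss $16361.
$15361.8: truthful gives $0, deviation gives −$5250.7 → loss $5250.7.
Maximum loss: $19404.3.

$19404.3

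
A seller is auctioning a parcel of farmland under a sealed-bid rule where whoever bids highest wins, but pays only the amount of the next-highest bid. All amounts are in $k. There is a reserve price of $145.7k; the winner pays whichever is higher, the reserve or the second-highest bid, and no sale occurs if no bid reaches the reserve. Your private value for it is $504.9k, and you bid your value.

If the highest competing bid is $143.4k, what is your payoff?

$359.2k

Your bid $504.9k is the highest and exceeds the reserve.
Price = max(second-highest bid, reserve) = max($143.4k, $145.7k) = $145.7k.
Payoff = $504.9k − $145.7k = $359.2k.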